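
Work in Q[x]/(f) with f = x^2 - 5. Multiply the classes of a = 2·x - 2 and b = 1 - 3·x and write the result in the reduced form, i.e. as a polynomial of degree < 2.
a · b ≡ 8·x - 32 (mod f(x))

First multiply in Q[x] without reducing: a · b = -6·x^2 + 8·x - 2. Now divide by f(x) = x^2 - 5, eliminating the leading term at each step:
  leading term -6·x^2: subtract (-6)·f(x) = 30 - 6·x^2, leaving 8·x - 32
The degree is now < 2, so this is the remainder. Hence a · b ≡ 8·x - 32 in Q[x]/(f).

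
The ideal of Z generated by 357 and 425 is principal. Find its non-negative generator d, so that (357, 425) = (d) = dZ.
In the PID Z, (a, b) is generated by gcd(a, b). Compute gcd(425, 357) with the extended Euclidean algorithm, tracking rows (r, s, t) with s·425 + t·357 = r:
  row A: (425, 1, 0)   [1·425 + 0·357 = 425]
  row B: (357, 0, 1)   [0·425 + 1·357 = 357]
  425 = 1·357 + 68   → row C = row A − 1·row B = (68, 1, −1)   [check: 1·425 − 1·357 = 68]
  357 = 5·68 + 17   → row D = row B − 5·row C = (17, −5, 6)   [check: −5·425 + 6·357 = 17]
  68 = 4·17 + 0   → remainder 0, stop. gcd = 17 (last nonzero row D).
So gcd(357, 425) = 17, with Bézout identity −5·425 + 6·357 = 17. Containment (⊇): the Bézout identity exhibits 17 as an element of (357, 425), giving (17) ⊆ (357, 425). Containment (⊆): since 17 | 357 and 17 | 425 (357 = 17·21, 425 = 17·25), every Z-linear combination of 357 and 425 is divisible by 17, so (357, 425) ⊆ (17). Therefore (357, 425) = (17), d = 17.

Final answer: (357, 425) = (17); d = 17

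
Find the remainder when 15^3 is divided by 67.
Use repeated squaring. Binary(3) = 11. Walk through the bits of the exponent 3 left-to-right: at each bit after the leading one, square the running value, then multiply by 15 if the bit is 1 (always reducing mod 67):
  bit 1 = 1 (leading): start with 15.
  bit 2 = 1: square 15^2 = 225 ≡ 24; bit is 1, so multiply 24·15 = 360 ≡ 25 (mod 67).
Final value: 15^3 ≡ 25 (mod 67).

Final answer: 25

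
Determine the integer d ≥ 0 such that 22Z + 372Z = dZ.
(22, 372) = (2); d = 2

In the PID Z, (a, b) is generated by gcd(a, b). Compute gcd(372, 22) with the extended Euclidean algorithm, tracking rows (r, s, t) with s·372 + t·22 = r:
  row A: (372, 1, 0)   [1·372 + 0·22 = 372]
  row B: (22, 0, 1)   [0·372 + 1·22 = 22]
  372 = 16·22 + 20   → row C = row A − 16·row B = (20, 1, −16)   [check: 1·372 − 16·22 = 20]
  22 = 1·20 + 2   → row D = row B − 1·row C = (2, −1, 17)   [check: −1·372 + 17·22 = 2]
  20 = 10·2 + 0   → remainder 0, stop. gcd = 2 (last nonzero row D).
So gcd(22, 372) = 2, with Bézout identity −1·372 + 17·22 = 2. Containment (⊇): the Bézout identity exhibits 2 as an element of (22, 372), giving (2) ⊆ (22, 372). Containment (⊆): since 2 | 22 and 2 | 372 (22 = 2·11, 372 = 2·186), every Z-linear combination of 22 and 372 is divisible by 2, so (22, 372) ⊆ (2). Therefore (22, 372) = (2), d = 2.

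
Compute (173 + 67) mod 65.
Reduce the summands first: 173 ≡ 43, 67 ≡ 2 (mod 65), so 173 + 67 ≡ 43 + 2 (mod 65). 43 + 2 = 45; 45 = 0·65 + 45, so (173 + 67) mod 65 = 45.

Final answer: 45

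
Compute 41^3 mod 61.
Use repeated squaring. Binary(3) = 11. Walk through the bits of the exponent 3 left-to-right: at each bit after the leading one, square the running value, then multiply by 41 if the bit is 1 (always reducing mod 61):
  bit 1 = 1 (leading): start with 41.
  bit 2 = 1: square 41^2 = 1681 ≡ 34; bit is 1, so multiply 34·41 = 1394 ≡ 52 (mod 61).
Final value: 41^3 ≡ 52 (mod 61).

Final answer: 52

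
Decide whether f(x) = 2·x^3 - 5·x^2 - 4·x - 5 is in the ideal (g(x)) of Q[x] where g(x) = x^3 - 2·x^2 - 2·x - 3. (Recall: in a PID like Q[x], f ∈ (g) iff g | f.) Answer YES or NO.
In Q[x] the ideal (g) consists of all multiples of g, so f ∈ (g) iff g | f, i.e. iff the remainder of f on division by g is 0. Divide f by g (g is monic, so eliminate the leading term of the running remainder at each step):
  leading term 2·x^3: subtract (2)·g(x) = 2·x^3 - 4·x^2 - 4·x - 6, leaving 1 - x^2
The remainder r(x) = 1 - x^2 ≠ 0 (and deg r < deg g), so g ∤ f, i.e. f ∉ (g).

Final answer: NO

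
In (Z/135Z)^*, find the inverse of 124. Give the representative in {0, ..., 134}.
124^(−1) ≡ 49 (mod 135)

Apply the extended Euclidean algorithm to (135, 124), tracking rows (r, s, t) with s·135 + t·124 = r. Each division r_prev = q·r_cur + r_new produces the new row as (previous row) − q·(current row):
  row A: (135, 1, 0)   [1·135 + 0·124 = 135]
  row B: (124, 0, 1)   [0·135 + 1·124 = 124]
  135 = 1·124 + 11   → row C = row A − 1·row B = (11, 1, −1)   [check: 1·135 − 1·124 = 11]
  124 = 11·11 + 3   → row D = row B − 11·row C = (3, −11, 12)   [check: −11·135 + 12·124 = 3]
  11 = 3·3 + 2   → row E = row C − 3·row D = (2, 34, −37)   [check: 34·135 − 37·124 = 2]
  3 = 1·2 + 1   → row F = row D − 1·row E = (1, −45, 49)   [check: −45·135 + 49·124 = 1]
  2 = 2·1 + 0   → remainder 0, stop. gcd = 1 (last nonzero row F).
The gcd is 1, so 124 is invertible mod 135. The last nonzero row gives −45·135 + 49·124 = 1, so t = 49. So 124^(−1) ≡ 49 (mod 135). Verify: 124 · 49 = 6076 ≡ 1 (mod 135). ✓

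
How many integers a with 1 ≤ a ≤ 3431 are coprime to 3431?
The number of a ∈ {1, ..., 3431} with gcd(a, 3431) = 1 is by definition Euler's totient φ(3431). φ is multiplicative, with φ(p^e) = p^e − p^(e−1). Factorise 3431 = 47 · 73. Then
  φ(3431) = (47 − 1) · (73 − 1) = 46 · 72 = 3312.
So there are 3312 such integers.

Final answer: 3312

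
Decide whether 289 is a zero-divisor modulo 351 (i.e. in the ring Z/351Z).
gcd(289, 351) = 1, so 289 is a unit in Z/351Z (it has a multiplicative inverse). A unit cannot be a zero-divisor: if 289·b ≡ 0 then multiplying both sides by 289^(−1) gives b ≡ 0. So 289 is not a zero-divisor.

Final answer: NO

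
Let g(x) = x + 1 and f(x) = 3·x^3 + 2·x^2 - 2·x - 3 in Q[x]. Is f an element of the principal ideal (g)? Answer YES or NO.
In Q[x] the ideal (g) consists of all multiples of g, so f ∈ (g) iff g | f, i.e. iff the remainder of f on division by g is 0. Divide f by g (g is monic, so eliminate the leading term of the running remainder at each step):
  leading term 3·x^3: subtract (3·x^2)·g(x) = 3·x^3 + 3·x^2, leaving -x^2 - 2·x - 3
  leading term -x^2: subtract (-x)·g(x) = -x^2 - x, leaving -x - 3
  leading term -x: subtract (-1)·g(x) = -x - 1, leaving -2
The remainder r(x) = -2 ≠ 0 (and deg r < deg g), so g ∤ f, i.e. f ∉ (g).

Final answer: NO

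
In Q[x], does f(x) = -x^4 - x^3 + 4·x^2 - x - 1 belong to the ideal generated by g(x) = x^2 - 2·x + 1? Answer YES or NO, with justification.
In Q[x] the ideal (g) consists of all multiples of g, so f ∈ (g) iff g | f, i.e. iff the remainder of f on division by g is 0. Divide f by g (g is monic, so eliminate the leading term of the running remainder at each step):
  leading term -x^4: subtract (-x^2)·g(x) = -x^4 + 2·x^3 - x^2, leaving -3·x^3 + 5·x^2 - x - 1
  leading term -3·x^3: subtract (-3·x)·g(x) = -3·x^3 + 6·x^2 - 3·x, leaving -x^2 + 2·x - 1
  leading term -x^2: subtract (-1)·g(x) = -x^2 + 2·x - 1, leaving 0
The remainder is 0, so f(x) = g(x) · h(x) with h(x) = -x^2 - 3·x - 1. Hence g | f, i.e. f ∈ (g).

Final answer: YES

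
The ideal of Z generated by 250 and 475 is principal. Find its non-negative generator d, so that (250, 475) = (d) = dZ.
In the PID Z, (a, b) is generated by gcd(a, b). Compute gcd(475, 250) with the extended Euclidean algorithm, tracking rows (r, s, t) with s·475 + t·250 = r:
  row A: (475, 1, 0)   [1·475 + 0·250 = 475]
  row B: (250, 0, 1)   [0·475 + 1·250 = 250]
  475 = 1·250 + 225   → row C = row A − 1·row B = (225, 1, −1)   [check: 1·475 − 1·250 = 225]
  250 = 1·225 + 25   → row D = row B − 1·row C = (25, −1, 2)   [check: −1·475 + 2·250 = 25]
  225 = 9·25 + 0   → remainder 0, stop. gcd = 25 (last nonzero row D).
So gcd(250, 475) = 25, with Bézout identity −1·475 + 2·250 = 25. Containment (⊇): the Bézout identity exhibits 25 as an element of (250, 475), giving (25) ⊆ (250, 475). Containment (⊆): since 25 | 250 and 25 | 475 (250 = 25·10, 475 = 25·19), every Z-linear combination of 250 and 475 is divisible by 25, so (250, 475) ⊆ (25). Therefore (250, 475) = (25), d = 25.

Final answer: (250, 475) = (25); d = 25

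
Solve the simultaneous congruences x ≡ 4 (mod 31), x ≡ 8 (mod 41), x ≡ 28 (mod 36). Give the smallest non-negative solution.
x ≡ 20836 (mod 45756); the representative in [0, 45756) is 20836

The moduli 31, 41, 36 are pairwise coprime, so by the CRT there is a unique solution mod 31·41·36 = 45756.
Solve by successive substitution. Start with x ≡ 4 (mod 31).
  Combine with x ≡ 8 (mod 41): write x = 4 + 31·t and require 4 + 31·t ≡ 8 (mod 41), i.e. 31·t ≡ 8 − 4 ≡ 4 (mod 41). Since 31^(−1) ≡ 4 (mod 41), t ≡ 4·4 ≡ 16 (mod 41). So x ≡ 4 + 31·16 = 500 (mod 1271).
  Combine with x ≡ 28 (mod 36): write x = 500 + 1271·t and require 500 + 1271·t ≡ 28 (mod 36), i.e. 1271·t ≡ 28 − 500 ≡ 32 (mod 36). Since 1271^(−1) ≡ 23 (mod 36) (1271 ≡ 11 (mod 36)), t ≡ 23·32 ≡ 16 (mod 36). So x ≡ 500 + 1271·16 = 20836 (mod 45756).
Unique solution in [0, 45756): x = 20836.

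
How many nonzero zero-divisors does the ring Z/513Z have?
In Z/513Z each nonzero element is either a unit (gcd with 513 is 1) or a zero-divisor (gcd > 1). The number of units is φ(513): factorise 513 = 3^3 · 19, so φ(513) = (3^3 − 3^2) · (19 − 1) = 18 · 18 = 324. The nonzero elements number 513 − 1 = 512. Hence the nonzero zero-divisors number 512 − 324 = 188.

Final answer: Z/513Z has 188 nonzero zero-divisors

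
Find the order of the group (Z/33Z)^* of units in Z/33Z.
(Z/33Z)^* consists of the classes a with gcd(a, 33) = 1, so its order is φ(33). φ is multiplicative, with φ(p^e) = p^e − p^(e−1). Factorise 33 = 3 · 11. Then
  φ(33) = (3 − 1) · (11 − 1) = 2 · 10 = 20.
Thus |(Z/33Z)^*| = 20.

Final answer: |(Z/33Z)^*| = 20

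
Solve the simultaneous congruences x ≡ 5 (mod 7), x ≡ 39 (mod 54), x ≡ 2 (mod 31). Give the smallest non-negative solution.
The moduli 7, 54, 31 are pairwise coprime, so by the CRT there is a unique solution mod 7·54·31 = 11718.
Solve by successive substitution. Start with x ≡ 5 (mod 7).
  Combine with x ≡ 39 (mod 54): write x = 5 + 7·t and require 5 + 7·t ≡ 39 (mod 54), i.e. 7·t ≡ 39 − 5 ≡ 34 (mod 54). Since 7^(−1) ≡ 31 (mod 54), t ≡ 31·34 ≡ 28 (mod 54). So x ≡ 5 + 7·28 = 201 (mod 378).
  Combine with x ≡ 2 (mod 31): write x = 201 + 378·t and require 201 + 378·t ≡ 2 (mod 31), i.e. 378·t ≡ 2 − 201 ≡ 18 (mod 31). Since 378^(−1) ≡ 26 (mod 31) (378 ≡ 6 (mod 31)), t ≡ 26·18 ≡ 3 (mod 31). So x ≡ 201 + 378·3 = 1335 (mod 11718).
Unique solution in [0, 11718): x = 1335.

Final answer: x ≡ 1335 (mod 11718); the representative in [0, 11718) is 1335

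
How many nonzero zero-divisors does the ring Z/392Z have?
Z/392Z has 223 nonzero zero-divisors

In Z/392Z each nonzero element is either a unit (gcd with 392 is 1) or a zero-divisor (gcd > 1). The number of units is φ(392): factorise 392 = 2^3 · 7^2, so φ(392) = (2^3 − 2^2) · (7^2 − 7^1) = 4 · 42 = 168. The nonzero elements number 392 − 1 = 391. Hence the nonzero zero-divisors number 391 − 168 = 223.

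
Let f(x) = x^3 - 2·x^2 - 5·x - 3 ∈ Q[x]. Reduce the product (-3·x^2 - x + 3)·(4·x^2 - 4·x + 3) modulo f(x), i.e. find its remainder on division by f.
First multiply in Q[x] without reducing: a · b = -12·x^4 + 8·x^3 + 7·x^2 - 15·x + 9. Now divide by f(x) = x^3 - 2·x^2 - 5·x - 3, eliminating the leading term at each step:
  leading term -12·x^4: subtract (-12·x)·f(x) = -12·x^4 + 24·x^3 + 60·x^2 + 36·x, leaving -16·x^3 - 53·x^2 - 51·x + 9
  leading term -16·x^3: subtract (-16)·f(x) = -16·x^3 + 32·x^2 + 80·x + 48, leaving -85·x^2 - 131·x - 39
The degree is now < 3, so this is the remainder. Hence a · b ≡ -85·x^2 - 131·x - 39 in Q[x]/(f).

Final answer: a · b ≡ -85·x^2 - 131·x - 39 (mod f(x))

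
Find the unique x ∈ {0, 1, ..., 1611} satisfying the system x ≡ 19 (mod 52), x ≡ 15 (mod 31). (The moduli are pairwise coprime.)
x ≡ 1007 (mod 1612); the representative in [0, 1612) is 1007

The moduli 52, 31 are pairwise coprime, so by the CRT there is a unique solution mod 52·31 = 1612.
Solve by successive substitution. Start with x ≡ 19 (mod 52).
  Combine with x ≡ 15 (mod 31): write x = 19 + 52·t and require 19 + 52·t ≡ 15 (mod 31), i.e. 52·t ≡ 15 − 19 ≡ 27 (mod 31). Since 52^(−1) ≡ 3 (mod 31) (52 ≡ 21 (mod 31)), t ≡ 3·27 ≡ 19 (mod 31). So x ≡ 19 + 52·19 = 1007 (mod 1612).
Unique solution in [0, 1612): x = 1007.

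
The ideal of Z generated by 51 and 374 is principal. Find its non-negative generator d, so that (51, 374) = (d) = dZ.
In the PID Z, (a, b) is generated by gcd(a, b). Compute gcd(374, 51) with the extended Euclidean algorithm, tracking rows (r, s, t) with s·374 + t·51 = r:
  row A: (374, 1, 0)   [1·374 + 0·51 = 374]
  row B: (51, 0, 1)   [0·374 + 1·51 = 51]
  374 = 7·51 + 17   → row C = row A − 7·row B = (17, 1, −7)   [check: 1·374 − 7·51 = 17]
  51 = 3·17 + 0   → remainder 0, stop. gcd = 17 (last nonzero row C).
So gcd(51, 374) = 17, with Bézout identity 1·374 − 7·51 = 17. Containment (⊇): the Bézout identity exhibits 17 as an element of (51, 374), giving (17) ⊆ (51, 374). Containment (⊆): since 17 | 51 and 17 | 374 (51 = 17·3, 374 = 17·22), every Z-linear combination of 51 and 374 is divisible by 17, so (51, 374) ⊆ (17). Therefore (51, 374) = (17), d = 17.

Final answer: (51, 374) = (17); d = 17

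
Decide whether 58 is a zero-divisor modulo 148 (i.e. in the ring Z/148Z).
YES

gcd(58, 148) = 2 > 1, so 58 is not a unit in Z/148Z. In Z/nZ every nonzero non-unit is a zero-divisor: explicitly, take b = 148/gcd = 74 ≠ 0 (mod 148); then 58·74 = 4292 = 29·148, i.e. 58·74 ≡ 0 (mod 148). So 58 is a zero-divisor.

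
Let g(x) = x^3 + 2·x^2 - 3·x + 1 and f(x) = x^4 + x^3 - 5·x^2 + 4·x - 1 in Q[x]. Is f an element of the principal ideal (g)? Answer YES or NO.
YES

In Q[x] the ideal (g) consists of all multiples of g, so f ∈ (g) iff g | f, i.e. iff the remainder of f on division by g is 0. Divide f by g (g is monic, so eliminate the leading term of the running remainder at each step):
  leading term x^4: subtract (x)·g(x) = x^4 + 2·x^3 - 3·x^2 + x, leaving -x^3 - 2·x^2 + 3·x - 1
  leading term -x^3: subtract (-1)·g(x) = -x^3 - 2·x^2 + 3·x - 1, leaving 0
The remainder is 0, so f(x) = g(x) · h(x) with h(x) = x - 1. Hence g | f, i.e. f ∈ (g).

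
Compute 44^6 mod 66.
Use repeated squaring. Binary(6) = 110. Walk through the bits of the exponent 6 left-to-right: at each bit after the leading one, square the running value, then multiply by 44 if the bit is 1 (always reducing mod 66):
  bit 1 = 1 (leading): start with 44.
  bit 2 = 1: square 44^2 = 1936 ≡ 22; bit is 1, so multiply 22·44 = 968 ≡ 44 (mod 66).
  bit 3 = 0: square 44^2 = 1936 ≡ 22 (mod 66).
Final value: 44^6 ≡ 22 (mod 66).

Final answer: 22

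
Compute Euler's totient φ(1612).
φ(1612) = 720

φ is multiplicative, with φ(p^e) = p^e − p^(e−1). Factorise 1612 = 2^2 · 13 · 31. Then
  φ(1612) = (2^2 − 2^1) · (13 − 1) · (31 − 1) = 2 · 12 · 30 = 720.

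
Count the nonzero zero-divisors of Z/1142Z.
In Z/1142Z each nonzero element is either a unit (gcd with 1142 is 1) or a zero-divisor (gcd > 1). The number of units is φ(1142): factorise 1142 = 2 · 571, so φ(1142) = (2 − 1) · (571 − 1) = 1 · 570 = 570. The nonzero elements number 1142 − 1 = 1141. Hence the nonzero zero-divisors number 1141 − 570 = 571.

Final answer: Z/1142Z has 571 nonzero zero-divisors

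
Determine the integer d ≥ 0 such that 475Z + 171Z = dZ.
In the PID Z, (a, b) is generated by gcd(a, b). Compute gcd(475, 171) with the extended Euclidean algorithm, tracking rows (r, s, t) with s·475 + t·171 = r:
  row A: (475, 1, 0)   [1·475 + 0·171 = 475]
  row B: (171, 0, 1)   [0·475 + 1·171 = 171]
  475 = 2·171 + 133   → row C = row A − 2·row B = (133, 1, −2)   [check: 1·475 − 2·171 = 133]
  171 = 1·133 + 38   → row D = row B − 1·row C = (38, −1, 3)   [check: −1·475 + 3·171 = 38]
  133 = 3·38 + 19   → row E = row C − 3·row D = (19, 4, −11)   [check: 4·475 − 11·171 = 19]
  38 = 2·19 + 0   → remainder 0, stop. gcd = 19 (last nonzero row E).
So gcd(475, 171) = 19, with Bézout identity 4·475 − 11·171 = 19. Containment (⊇): the Bézout identity exhibits 19 as an element of (475, 171), giving (19) ⊆ (475, 171). Containment (⊆): since 19 | 475 and 19 | 171 (475 = 19·25, 171 = 19·9), every Z-linear combination of 475 and 171 is divisible by 19, so (475, 171) ⊆ (19). Therefore (475, 171) = (19), d = 19.

Final answer: (475, 171) = (19); d = 19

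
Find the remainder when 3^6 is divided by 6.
3

Use repeated squaring. Binary(6) = 110. Walk through the bits of the exponent 6 left-to-right: at each bit after the leading one, square the running value, then multiply by 3 if the bit is 1 (always reducing mod 6):
  bit 1 = 1 (leading): start with 3.
  bit 2 = 1: square 3^2 = 9 ≡ 3; bit is 1, so multiply 3·3 = 9 ≡ 3 (mod 6).
  bit 3 = 0: square 3^2 = 9 ≡ 3 (mod 6).
Final value: 3^6 ≡ 3 (mod 6).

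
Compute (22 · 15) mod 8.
2

Reduce the factors first: 22 ≡ 6, 15 ≡ 7 (mod 8), so 22 · 15 ≡ 6 · 7 (mod 8). 6 · 7 = 42. Dividing by 8: 42 = 5·8 + 2. So (22 · 15) mod 8 = 2.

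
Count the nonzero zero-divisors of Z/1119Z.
In Z/1119Z each nonzero element is either a unit (gcd with 1119 is 1) or a zero-divisor (gcd > 1). The number of units is φ(1119): factorise 1119 = 3 · 373, so φ(1119) = (3 − 1) · (373 − 1) = 2 · 372 = 744. The nonzero elements number 1119 − 1 = 1118. Hence the nonzero zero-divisors number 1118 − 744 = 374.

Final answer: Z/1119Z has 374 nonzero zero-divisors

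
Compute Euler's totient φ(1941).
φ is multiplicative, with φ(p^e) = p^e − p^(e−1). Factorise 1941 = 3 · 647. Then
  φ(1941) = (3 − 1) · (647 − 1) = 2 · 646 = 1292.

Final answer: φ(1941) = 1292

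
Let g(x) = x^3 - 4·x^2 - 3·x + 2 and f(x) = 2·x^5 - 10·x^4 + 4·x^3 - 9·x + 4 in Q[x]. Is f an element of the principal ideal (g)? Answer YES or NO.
In Q[x] the ideal (g) consists of all multiples of g, so f ∈ (g) iff g | f, i.e. iff the remainder of f on division by g is 0. Divide f by g (g is monic, so eliminate the leading term of the running remainder at each step):
  leading term 2·x^5: subtract (2·x^2)·g(x) = 2·x^5 - 8·x^4 - 6·x^3 + 4·x^2, leaving -2·x^4 + 10·x^3 - 4·x^2 - 9·x + 4
  leading term -2·x^4: subtract (-2·x)·g(x) = -2·x^4 + 8·x^3 + 6·x^2 - 4·x, leaving 2·x^3 - 10·x^2 - 5·x + 4
  leading term 2·x^3: subtract (2)·g(x) = 2·x^3 - 8·x^2 - 6·x + 4, leaving -2·x^2 + x
The remainder r(x) = -2·x^2 + x ≠ 0 (and deg r < deg g), so g ∤ f, i.e. f ∉ (g).

Final answer: NO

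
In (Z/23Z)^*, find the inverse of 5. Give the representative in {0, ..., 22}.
5^(−1) ≡ 14 (mod 23)

Apply the extended Euclidean algorithm to (23, 5), tracking rows (r, s, t) with s·23 + t·5 = r. Each division r_prev = q·r_cur + r_new produces the new row as (previous row) − q·(current row):
  row A: (23, 1, 0)   [1·23 + 0·5 = 23]
  row B: (5, 0, 1)   [0·23 + 1·5 = 5]
  23 = 4·5 + 3   → row C = row A − 4·row B = (3, 1, −4)   [check: 1·23 − 4·5 = 3]
  5 = 1·3 + 2   → row D = row B − 1·row C = (2, −1, 5)   [check: −1·23 + 5·5 = 2]
  3 = 1·2 + 1   → row E = row C − 1·row D = (1, 2, −9)   [check: 2·23 − 9·5 = 1]
  2 = 2·1 + 0   → remainder 0, stop. gcd = 1 (last nonzero row E).
The gcd is 1, so 5 is invertible mod 23. The last nonzero row gives 2·23 − 9·5 = 1, so t = −9. So 5^(−1) ≡ −9 ≡ 14 (mod 23). Verify: 5 · 14 = 70 ≡ 1 (mod 23). ✓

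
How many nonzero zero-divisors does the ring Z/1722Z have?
Z/1722Z has 1241 nonzero zero-divisors

In Z/1722Z each nonzero element is either a unit (gcd with 1722 is 1) or a zero-divisor (gcd > 1). The number of units is φ(1722): factorise 1722 = 2 · 3 · 7 · 41, so φ(1722) = (2 − 1) · (3 − 1) · (7 − 1) · (41 − 1) = 1 · 2 · 6 · 40 = 480. The nonzero elements number 1722 − 1 = 1721. Hence the nonzero zero-divisors number 1721 − 480 = 1241.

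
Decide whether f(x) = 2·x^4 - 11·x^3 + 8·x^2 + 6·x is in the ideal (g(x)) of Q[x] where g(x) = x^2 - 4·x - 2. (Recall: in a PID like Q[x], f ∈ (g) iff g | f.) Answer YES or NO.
YES

In Q[x] the ideal (g) consists of all multiples of g, so f ∈ (g) iff g | f, i.e. iff the remainder of f on division by g is 0. Divide f by g (g is monic, so eliminate the leading term of the running remainder at each step):
  leading term 2·x^4: subtract (2·x^2)·g(x) = 2·x^4 - 8·x^3 - 4·x^2, leaving -3·x^3 + 12·x^2 + 6·x
  leading term -3·x^3: subtract (-3·x)·g(x) = -3·x^3 + 12·x^2 + 6·x, leaving 0
The remainder is 0, so f(x) = g(x) · h(x) with h(x) = 2·x^2 - 3·x. Hence g | f, i.e. f ∈ (g).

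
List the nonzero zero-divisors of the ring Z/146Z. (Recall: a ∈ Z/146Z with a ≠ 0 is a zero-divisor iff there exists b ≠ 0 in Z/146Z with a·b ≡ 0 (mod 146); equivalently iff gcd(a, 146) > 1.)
An element a ∈ Z/146Z (with a ≠ 0) is a zero-divisor iff gcd(a, 146) > 1 (because a is a unit precisely when gcd(a, n) = 1, and in Z/nZ every nonzero, non-unit element is a zero-divisor). Scan a = 1, ..., 145 and keep those with gcd(a, 146) > 1:
  gcd(2, 146) = 2, gcd(4, 146) = 2, gcd(6, 146) = 2, gcd(8, 146) = 2, gcd(10, 146) = 2, gcd(12, 146) = 2, gcd(14, 146) = 2, gcd(16, 146) = 2, gcd(18, 146) = 2, gcd(20, 146) = 2, gcd(22, 146) = 2, gcd(24, 146) = 2, gcd(26, 146) = 2, gcd(28, 146) = 2, gcd(30, 146) = 2, gcd(32, 146) = 2, gcd(34, 146) = 2, gcd(36, 146) = 2, gcd(38, 146) = 2, gcd(40, 146) = 2, gcd(42, 146) = 2, gcd(44, 146) = 2, gcd(46, 146) = 2, gcd(48, 146) = 2, gcd(50, 146) = 2, gcd(52, 146) = 2, gcd(54, 146) = 2, gcd(56, 146) = 2, gcd(58, 146) = 2, gcd(60, 146) = 2, gcd(62, 146) = 2, gcd(64, 146) = 2, gcd(66, 146) = 2, gcd(68, 146) = 2, gcd(70, 146) = 2, gcd(72, 146) = 2, gcd(73, 146) = 73, gcd(74, 146) = 2, gcd(76, 146) = 2, gcd(78, 146) = 2, gcd(80, 146) = 2, gcd(82, 146) = 2, gcd(84, 146) = 2, gcd(86, 146) = 2, gcd(88, 146) = 2, gcd(90, 146) = 2, gcd(92, 146) = 2, gcd(94, 146) = 2, gcd(96, 146) = 2, gcd(98, 146) = 2, gcd(100, 146) = 2, gcd(102, 146) = 2, gcd(104, 146) = 2, gcd(106, 146) = 2, gcd(108, 146) = 2, gcd(110, 146) = 2, gcd(112, 146) = 2, gcd(114, 146) = 2, gcd(116, 146) = 2, gcd(118, 146) = 2, gcd(120, 146) = 2, gcd(122, 146) = 2, gcd(124, 146) = 2, gcd(126, 146) = 2, gcd(128, 146) = 2, gcd(130, 146) = 2, gcd(132, 146) = 2, gcd(134, 146) = 2, gcd(136, 146) = 2, gcd(138, 146) = 2, gcd(140, 146) = 2, gcd(142, 146) = 2, gcd(144, 146) = 2.
All other a ∈ {1, ..., 145} have gcd(a, 146) = 1 and are units. So the nonzero zero-divisors are exactly the 73 values of a appearing in this scan.

Final answer: nonzero zero-divisors of Z/146Z = {2, 4, 6, 8, 10, 12, 14, 16, 18, 20, 22, 24, 26, 28, 30, 32, 34, 36, 38, 40, 42, 44, 46, 48, 50, 52, 54, 56, 58, 60, 62, 64, 66, 68, 70, 72, 73, 74, 76, 78, 80, 82, 84, 86, 88, 90, 92, 94, 96, 98, 100, 102, 104, 106, 108, 110, 112, 114, 116, 118, 120, 122, 124, 126, 128, 130, 132, 134, 136, 138, 140, 142, 144}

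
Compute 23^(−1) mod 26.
23^(−1) ≡ 17 (mod 26)

Apply the extended Euclidean algorithm to (26, 23), tracking rows (r, s, t) with s·26 + t·23 = r. Each division r_prev = q·r_cur + r_new produces the new row as (previous row) − q·(current row):
  row A: (26, 1, 0)   [1·26 + 0·23 = 26]
  row B: (23, 0, 1)   [0·26 + 1·23 = 23]
  26 = 1·23 + 3   → row C = row A − 1·row B = (3, 1, −1)   [check: 1·26 − 1·23 = 3]
  23 = 7·3 + 2   → row D = row B − 7·row C = (2, −7, 8)   [check: −7·26 + 8·23 = 2]
  3 = 1·2 + 1   → row E = row C − 1·row D = (1, 8, −9)   [check: 8·26 − 9·23 = 1]
  2 = 2·1 + 0   → remainder 0, stop. gcd = 1 (last nonzero row E).
The gcd is 1, so 23 is invertible mod 26. The last nonzero row gives 8·26 − 9·23 = 1, so t = −9. So 23^(−1) ≡ −9 ≡ 17 (mod 26). Verify: 23 · 17 = 391 ≡ 1 (mod 26). ✓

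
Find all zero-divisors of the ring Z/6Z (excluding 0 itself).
nonzero zero-divisors of Z/6Z = {2, 3, 4}

An element a ∈ Z/6Z (with a ≠ 0) is a zero-divisor iff gcd(a, 6) > 1 (because a is a unit precisely when gcd(a, n) = 1, and in Z/nZ every nonzero, non-unit element is a zero-divisor). Scan a = 1, ..., 5 and keep those with gcd(a, 6) > 1:
  gcd(2, 6) = 2, gcd(3, 6) = 3, gcd(4, 6) = 2.
All other a ∈ {1, ..., 5} have gcd(a, 6) = 1 and are units. So the nonzero zero-divisors are exactly the 3 values of a appearing in this scan.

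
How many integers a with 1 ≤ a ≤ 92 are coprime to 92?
44

The number of a ∈ {1, ..., 92} with gcd(a, 92) = 1 is by definition Euler's totient φ(92). φ is multiplicative, with φ(p^e) = p^e − p^(e−1). Factorise 92 = 2^2 · 23. Then
  φ(92) = (2^2 − 2^1) · (23 − 1) = 2 · 22 = 44.
So there are 44 such integers.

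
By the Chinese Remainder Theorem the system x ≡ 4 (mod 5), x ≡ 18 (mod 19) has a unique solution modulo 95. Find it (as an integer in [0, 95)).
The moduli 5, 19 are pairwise coprime, so by the CRT there is a unique solution mod 5·19 = 95.
Solve by successive substitution. Start with x ≡ 4 (mod 5).
  Combine with x ≡ 18 (mod 19): write x = 4 + 5·t and require 4 + 5·t ≡ 18 (mod 19), i.e. 5·t ≡ 18 − 4 ≡ 14 (mod 19). Since 5^(−1) ≡ 4 (mod 19), t ≡ 4·14 ≡ 18 (mod 19). So x ≡ 4 + 5·18 = 94 (mod 95).
Unique solution in [0, 95): x = 94.

Final answer: x ≡ 94 (mod 95); the representative in [0, 95) is 94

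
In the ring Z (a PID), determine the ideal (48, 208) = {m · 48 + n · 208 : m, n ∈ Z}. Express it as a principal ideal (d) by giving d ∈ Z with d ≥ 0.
In the PID Z, (a, b) is generated by gcd(a, b). Compute gcd(208, 48) with the extended Euclidean algorithm, tracking rows (r, s, t) with s·208 + t·48 = r:
  row A: (208, 1, 0)   [1·208 + 0·48 = 208]
  row B: (48, 0, 1)   [0·208 + 1·48 = 48]
  208 = 4·48 + 16   → row C = row A − 4·row B = (16, 1, −4)   [check: 1·208 − 4·48 = 16]
  48 = 3·16 + 0   → remainder 0, stop. gcd = 16 (last nonzero row C).
So gcd(48, 208) = 16, with Bézout identity 1·208 − 4·48 = 16. Containment (⊇): the Bézout identity exhibits 16 as an element of (48, 208), giving (16) ⊆ (48, 208). Containment (⊆): since 16 | 48 and 16 | 208 (48 = 16·3, 208 = 16·13), every Z-linear combination of 48 and 208 is divisible by 16, so (48, 208) ⊆ (16). Therefore (48, 208) = (16), d = 16.

Final answer: (48, 208) = (16); d = 16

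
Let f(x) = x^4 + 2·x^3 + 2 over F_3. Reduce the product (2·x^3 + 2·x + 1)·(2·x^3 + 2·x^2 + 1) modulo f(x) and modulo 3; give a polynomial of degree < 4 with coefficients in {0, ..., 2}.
Multiply as integer polynomials: a · b = 4·x^6 + 4·x^5 + 4·x^4 + 8·x^3 + 2·x^2 + 2·x + 1. Reducing coefficients mod 3: a · b ≡ x^6 + x^5 + x^4 + 2·x^3 + 2·x^2 + 2·x + 1. Now divide by f(x) = x^4 + 2·x^3 + 2 in F_3[x], eliminating the leading term at each step:
  leading term x^6: subtract (x^2)·f(x) = x^6 + 2·x^5 + 2·x^2, leaving 2·x^5 + x^4 + 2·x^3 + 2·x + 1 (coefficients mod 3)
  leading term 2·x^5: subtract (2·x)·f(x) = 2·x^5 + x^4 + x, leaving 2·x^3 + x + 1 (coefficients mod 3)
The degree is now < 4, so this is the remainder. Hence a · b ≡ 2·x^3 + x + 1 in F_3[x]/(f).

Final answer: a · b ≡ 2·x^3 + x + 1 (mod f(x))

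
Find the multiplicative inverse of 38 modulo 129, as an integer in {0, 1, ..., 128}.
Apply the extended Euclidean algorithm to (129, 38), tracking rows (r, s, t) with s·129 + t·38 = r. Each division r_prev = q·r_cur + r_new produces the new row as (previous row) − q·(current row):
  row A: (129, 1, 0)   [1·129 + 0·38 = 129]
  row B: (38, 0, 1)   [0·129 + 1·38 = 38]
  129 = 3·38 + 15   → row C = row A − 3·row B = (15, 1, −3)   [check: 1·129 − 3·38 = 15]
  38 = 2·15 + 8   → row D = row B − 2·row C = (8, −2, 7)   [check: −2·129 + 7·38 = 8]
  15 = 1·8 + 7   → row E = row C − 1·row D = (7, 3, −10)   [check: 3·129 − 10·38 = 7]
  8 = 1·7 + 1   → row F = row D − 1·row E = (1, −5, 17)   [check: −5·129 + 17·38 = 1]
  7 = 7·1 + 0   → remainder 0, stop. gcd = 1 (last nonzero row F).
The gcd is 1, so 38 is invertible mod 129. The last nonzero row gives −5·129 + 17·38 = 1, so t = 17. So 38^(−1) ≡ 17 (mod 129). Verify: 38 · 17 = 646 ≡ 1 (mod 129). ✓

Final answer: 38^(−1) ≡ 17 (mod 129)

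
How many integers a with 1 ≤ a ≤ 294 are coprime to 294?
The number of a ∈ {1, ..., 294} with gcd(a, 294) = 1 is by definition Euler's totient φ(294). φ is multiplicative, with φ(p^e) = p^e − p^(e−1). Factorise 294 = 2 · 3 · 7^2. Then
  φ(294) = (2 − 1) · (3 − 1) · (7^2 − 7^1) = 1 · 2 · 42 = 84.
So there are 84 such integers.

Final answer: 84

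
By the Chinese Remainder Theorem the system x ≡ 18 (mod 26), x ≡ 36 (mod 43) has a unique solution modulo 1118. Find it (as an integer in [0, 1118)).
The moduli 26, 43 are pairwise coprime, so by the CRT there is a unique solution mod 26·43 = 1118.
Solve by successive substitution. Start with x ≡ 18 (mod 26).
  Combine with x ≡ 36 (mod 43): write x = 18 + 26·t and require 18 + 26·t ≡ 36 (mod 43), i.e. 26·t ≡ 36 − 18 ≡ 18 (mod 43). Since 26^(−1) ≡ 5 (mod 43), t ≡ 5·18 ≡ 4 (mod 43). So x ≡ 18 + 26·4 = 122 (mod 1118).
Unique solution in [0, 1118): x = 122.

Final answer: x ≡ 122 (mod 1118); the representative in [0, 1118) is 122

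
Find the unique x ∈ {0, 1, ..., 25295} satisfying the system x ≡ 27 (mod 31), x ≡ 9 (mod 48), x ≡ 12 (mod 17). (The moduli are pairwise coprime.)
The moduli 31, 48, 17 are pairwise coprime, so by the CRT there is a unique solution mod 31·48·17 = 25296.
Solve by successive substitution. Start with x ≡ 27 (mod 31).
  Combine with x ≡ 9 (mod 48): write x = 27 + 31·t and require 27 + 31·t ≡ 9 (mod 48), i.e. 31·t ≡ 9 − 27 ≡ 30 (mod 48). Since 31^(−1) ≡ 31 (mod 48), t ≡ 31·30 ≡ 18 (mod 48). So x ≡ 27 + 31·18 = 585 (mod 1488).
  Combine with x ≡ 12 (mod 17): write x = 585 + 1488·t and require 585 + 1488·t ≡ 12 (mod 17), i.e. 1488·t ≡ 12 − 585 ≡ 5 (mod 17). Since 1488^(−1) ≡ 2 (mod 17) (1488 ≡ 9 (mod 17)), t ≡ 2·5 ≡ 10 (mod 17). So x ≡ 585 + 1488·10 = 15465 (mod 25296).
Unique solution in [0, 25296): x = 15465.

Final answer: x ≡ 15465 (mod 25296); the representative in [0, 25296) is 15465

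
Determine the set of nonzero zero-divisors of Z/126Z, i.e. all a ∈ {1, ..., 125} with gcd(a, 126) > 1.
nonzero zero-divisors of Z/126Z = {2, 3, 4, 6, 7, 8, 9, 10, 12, 14, 15, 16, 18, 20, 21, 22, 24, 26, 27, 28, 30, 32, 33, 34, 35, 36, 38, 39, 40, 42, 44, 45, 46, 48, 49, 50, 51, 52, 54, 56, 57, 58, 60, 62, 63, 64, 66, 68, 69, 70, 72, 74, 75, 76, 77, 78, 80, 81, 82, 84, 86, 87, 88, 90, 91, 92, 93, 94, 96, 98, 99, 100, 102, 104, 105, 106, 108, 110, 111, 112, 114, 116, 117, 118, 119, 120, 122, 123, 124}

An element a ∈ Z/126Z (with a ≠ 0) is a zero-divisor iff gcd(a, 126) > 1 (because a is a unit precisely when gcd(a, n) = 1, and in Z/nZ every nonzero, non-unit element is a zero-divisor). Scan a = 1, ..., 125 and keep those with gcd(a, 126) > 1:
  gcd(2, 126) = 2, gcd(3, 126) = 3, gcd(4, 126) = 2, gcd(6, 126) = 6, gcd(7, 126) = 7, gcd(8, 126) = 2, gcd(9, 126) = 9, gcd(10, 126) = 2, gcd(12, 126) = 6, gcd(14, 126) = 14, gcd(15, 126) = 3, gcd(16, 126) = 2, gcd(18, 126) = 18, gcd(20, 126) = 2, gcd(21, 126) = 21, gcd(22, 126) = 2, gcd(24, 126) = 6, gcd(26, 126) = 2, gcd(27, 126) = 9, gcd(28, 126) = 14, gcd(30, 126) = 6, gcd(32, 126) = 2, gcd(33, 126) = 3, gcd(34, 126) = 2, gcd(35, 126) = 7, gcd(36, 126) = 18, gcd(38, 126) = 2, gcd(39, 126) = 3, gcd(40, 126) = 2, gcd(42, 126) = 42, gcd(44, 126) = 2, gcd(45, 126) = 9, gcd(46, 126) = 2, gcd(48, 126) = 6, gcd(49, 126) = 7, gcd(50, 126) = 2, gcd(51, 126) = 3, gcd(52, 126) = 2, gcd(54, 126) = 18, gcd(56, 126) = 14, gcd(57, 126) = 3, gcd(58, 126) = 2, gcd(60, 126) = 6, gcd(62, 126) = 2, gcd(63, 126) = 63, gcd(64, 126) = 2, gcd(66, 126) = 6, gcd(68, 126) = 2, gcd(69, 126) = 3, gcd(70, 126) = 14, gcd(72, 126) = 18, gcd(74, 126) = 2, gcd(75, 126) = 3, gcd(76, 126) = 2, gcd(77, 126) = 7, gcd(78, 126) = 6, gcd(80, 126) = 2, gcd(81, 126) = 9, gcd(82, 126) = 2, gcd(84, 126) = 42, gcd(86, 126) = 2, gcd(87, 126) = 3, gcd(88, 126) = 2, gcd(90, 126) = 18, gcd(91, 126) = 7, gcd(92, 126) = 2, gcd(93, 126) = 3, gcd(94, 126) = 2, gcd(96, 126) = 6, gcd(98, 126) = 14, gcd(99, 126) = 9, gcd(100, 126) = 2, gcd(102, 126) = 6, gcd(104, 126) = 2, gcd(105, 126) = 21, gcd(106, 126) = 2, gcd(108, 126) = 18, gcd(110, 126) = 2, gcd(111, 126) = 3, gcd(112, 126) = 14, gcd(114, 126) = 6, gcd(116, 126) = 2, gcd(117, 126) = 9, gcd(118, 126) = 2, gcd(119, 126) = 7, gcd(120, 126) = 6, gcd(122, 126) = 2, gcd(123, 126) = 3, gcd(124, 126) = 2.
All other a ∈ {1, ..., 125} have gcd(a, 126) = 1 and are units. So the nonzero zero-divisors are exactly the 89 values of a appearing in this scan.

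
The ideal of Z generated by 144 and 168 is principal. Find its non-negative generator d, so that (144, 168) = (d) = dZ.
(144, 168) = (24); d = 24

In the PID Z, (a, b) is generated by gcd(a, b). Compute gcd(168, 144) with the extended Euclidean algorithm, tracking rows (r, s, t) with s·168 + t·144 = r:
  row A: (168, 1, 0)   [1·168 + 0·144 = 168]
  row B: (144, 0, 1)   [0·168 + 1·144 = 144]
  168 = 1·144 + 24   → row C = row A − 1·row B = (24, 1, −1)   [check: 1·168 − 1·144 = 24]
  144 = 6·24 + 0   → remainder 0, stop. gcd = 24 (last nonzero row C).
So gcd(144, 168) = 24, with Bézout identity 1·168 − 1·144 = 24. Containment (⊇): the Bézout identity exhibits 24 as an element of (144, 168), giving (24) ⊆ (144, 168). Containment (⊆): since 24 | 144 and 24 | 168 (144 = 24·6, 168 = 24·7), every Z-linear combination of 144 and 168 is divisible by 24, so (144, 168) ⊆ (24). Therefore (144, 168) = (24), d = 24.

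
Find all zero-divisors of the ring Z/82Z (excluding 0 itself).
nonzero zero-divisors of Z/82Z = {2, 4, 6, 8, 10, 12, 14, 16, 18, 20, 22, 24, 26, 28, 30, 32, 34, 36, 38, 40, 41, 42, 44, 46, 48, 50, 52, 54, 56, 58, 60, 62, 64, 66, 68, 70, 72, 74, 76, 78, 80}

An element a ∈ Z/82Z (with a ≠ 0) is a zero-divisor iff gcd(a, 82) > 1 (because a is a unit precisely when gcd(a, n) = 1, and in Z/nZ every nonzero, non-unit element is a zero-divisor). Scan a = 1, ..., 81 and keep those with gcd(a, 82) > 1:
  gcd(2, 82) = 2, gcd(4, 82) = 2, gcd(6, 82) = 2, gcd(8, 82) = 2, gcd(10, 82) = 2, gcd(12, 82) = 2, gcd(14, 82) = 2, gcd(16, 82) = 2, gcd(18, 82) = 2, gcd(20, 82) = 2, gcd(22, 82) = 2, gcd(24, 82) = 2, gcd(26, 82) = 2, gcd(28, 82) = 2, gcd(30, 82) = 2, gcd(32, 82) = 2, gcd(34, 82) = 2, gcd(36, 82) = 2, gcd(38, 82) = 2, gcd(40, 82) = 2, gcd(41, 82) = 41, gcd(42, 82) = 2, gcd(44, 82) = 2, gcd(46, 82) = 2, gcd(48, 82) = 2, gcd(50, 82) = 2, gcd(52, 82) = 2, gcd(54, 82) = 2, gcd(56, 82) = 2, gcd(58, 82) = 2, gcd(60, 82) = 2, gcd(62, 82) = 2, gcd(64, 82) = 2, gcd(66, 82) = 2, gcd(68, 82) = 2, gcd(70, 82) = 2, gcd(72, 82) = 2, gcd(74, 82) = 2, gcd(76, 82) = 2, gcd(78, 82) = 2, gcd(80, 82) = 2.
All other a ∈ {1, ..., 81} have gcd(a, 82) = 1 and are units. So the nonzero zero-divisors are exactly the 41 values of a appearing in this scan.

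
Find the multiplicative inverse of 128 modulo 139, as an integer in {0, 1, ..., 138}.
128^(−1) ≡ 101 (mod 139)

Apply the extended Euclidean algorithm to (139, 128), tracking rows (r, s, t) with s·139 + t·128 = r. Each division r_prev = q·r_cur + r_new produces the new row as (previous row) − q·(current row):
  row A: (139, 1, 0)   [1·139 + 0·128 = 139]
  row B: (128, 0, 1)   [0·139 + 1·128 = 128]
  139 = 1·128 + 11   → row C = row A − 1·row B = (11, 1, −1)   [check: 1·139 − 1·128 = 11]
  128 = 11·11 + 7   → row D = row B − 11·row C = (7, −11, 12)   [check: −11·139 + 12·128 = 7]
  11 = 1·7 + 4   → row E = row C − 1·row D = (4, 12, −13)   [check: 12·139 − 13·128 = 4]
  7 = 1·4 + 3   → row F = row D − 1·row E = (3, −23, 25)   [check: −23·139 + 25·128 = 3]
  4 = 1·3 + 1   → row G = row E − 1·row F = (1, 35, −38)   [check: 35·139 − 38·128 = 1]
  3 = 3·1 + 0   → remainder 0, stop. gcd = 1 (last nonzero row G).
The gcd is 1, so 128 is invertible mod 139. The last nonzero row gives 35·139 − 38·128 = 1, so t = −38. So 128^(−1) ≡ −38 ≡ 101 (mod 139). Verify: 128 · 101 = 12928 ≡ 1 (mod 139). ✓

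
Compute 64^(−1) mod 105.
64^(−1) ≡ 64 (mod 105)

Apply the extended Euclidean algorithm to (105, 64), tracking rows (r, s, t) with s·105 + t·64 = r. Each division r_prev = q·r_cur + r_new produces the new row as (previous row) − q·(current row):
  row A: (105, 1, 0)   [1·105 + 0·64 = 105]
  row B: (64, 0, 1)   [0·105 + 1·64 = 64]
  105 = 1·64 + 41   → row C = row A − 1·row B = (41, 1, −1)   [check: 1·105 − 1·64 = 41]
  64 = 1·41 + 23   → row D = row B − 1·row C = (23, −1, 2)   [check: −1·105 + 2·64 = 23]
  41 = 1·23 + 18   → row E = row C − 1·row D = (18, 2, −3)   [check: 2·105 − 3·64 = 18]
  23 = 1·18 + 5   → row F = row D − 1·row E = (5, −3, 5)   [check: −3·105 + 5·64 = 5]
  18 = 3·5 + 3   → row G = row E − 3·row F = (3, 11, −18)   [check: 11·105 − 18·64 = 3]
  5 = 1·3 + 2   → row H = row F − 1·row G = (2, −14, 23)   [check: −14·105 + 23·64 = 2]
  3 = 1·2 + 1   → row I = row G − 1·row H = (1, 25, −41)   [check: 25·105 − 41·64 = 1]
  2 = 2·1 + 0   → remainder 0, stop. gcd = 1 (last nonzero row I).
The gcd is 1, so 64 is invertible mod 105. The last nonzero row gives 25·105 − 41·64 = 1, so t = −41. So 64^(−1) ≡ −41 ≡ 64 (mod 105). Verify: 64 · 64 = 4096 ≡ 1 (mod 105). ✓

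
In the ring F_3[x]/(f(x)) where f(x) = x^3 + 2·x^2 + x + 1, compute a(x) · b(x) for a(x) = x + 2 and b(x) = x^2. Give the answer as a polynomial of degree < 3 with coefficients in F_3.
Multiply as integer polynomials: a · b = x^3 + 2·x^2. Reducing coefficients mod 3: a · b ≡ x^3 + 2·x^2. Now divide by f(x) = x^3 + 2·x^2 + x + 1 in F_3[x], eliminating the leading term at each step:
  leading term x^3: subtract (1)·f(x) = x^3 + 2·x^2 + x + 1, leaving 2·x + 2 (coefficients mod 3)
The degree is now < 3, so this is the remainder. Hence a · b ≡ 2·x + 2 in F_3[x]/(f).

Final answer: a · b ≡ 2·x + 2 (mod f(x))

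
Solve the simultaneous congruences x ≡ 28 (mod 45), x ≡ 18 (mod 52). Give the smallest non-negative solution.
x ≡ 2098 (mod 2340); the representative in [0, 2340) is 2098

The moduli 45, 52 are pairwise coprime, so by the CRT there is a unique solution mod 45·52 = 2340.
Solve by successive substitution. Start with x ≡ 28 (mod 45).
  Combine with x ≡ 18 (mod 52): write x = 28 + 45·t and require 28 + 45·t ≡ 18 (mod 52), i.e. 45·t ≡ 18 − 28 ≡ 42 (mod 52). Since 45^(−1) ≡ 37 (mod 52), t ≡ 37·42 ≡ 46 (mod 52). So x ≡ 28 + 45·46 = 2098 (mod 2340).
Unique solution in [0, 2340): x = 2098.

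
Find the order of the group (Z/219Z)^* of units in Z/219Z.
(Z/219Z)^* consists of the classes a with gcd(a, 219) = 1, so its order is φ(219). φ is multiplicative, with φ(p^e) = p^e − p^(e−1). Factorise 219 = 3 · 73. Then
  φ(219) = (3 − 1) · (73 − 1) = 2 · 72 = 144.
Thus |(Z/219Z)^*| = 144.

Final answer: |(Z/219Z)^*| = 144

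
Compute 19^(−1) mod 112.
19^(−1) ≡ 59 (mod 112)

Apply the extended Euclidean algorithm to (112, 19), tracking rows (r, s, t) with s·112 + t·19 = r. Each division r_prev = q·r_cur + r_new produces the new row as (previous row) − q·(current row):
  row A: (112, 1, 0)   [1·112 + 0·19 = 112]
  row B: (19, 0, 1)   [0·112 + 1·19 = 19]
  112 = 5·19 + 17   → row C = row A − 5·row B = (17, 1, −5)   [check: 1·112 − 5·19 = 17]
  19 = 1·17 + 2   → row D = row B − 1·row C = (2, −1, 6)   [check: −1·112 + 6·19 = 2]
  17 = 8·2 + 1   → row E = row C − 8·row D = (1, 9, −53)   [check: 9·112 − 53·19 = 1]
  2 = 2·1 + 0   → remainder 0, stop. gcd = 1 (last nonzero row E).
The gcd is 1, so 19 is invertible mod 112. The last nonzero row gives 9·112 − 53·19 = 1, so t = −53. So 19^(−1) ≡ −53 ≡ 59 (mod 112). Verify: 19 · 59 = 1121 ≡ 1 (mod 112). ✓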